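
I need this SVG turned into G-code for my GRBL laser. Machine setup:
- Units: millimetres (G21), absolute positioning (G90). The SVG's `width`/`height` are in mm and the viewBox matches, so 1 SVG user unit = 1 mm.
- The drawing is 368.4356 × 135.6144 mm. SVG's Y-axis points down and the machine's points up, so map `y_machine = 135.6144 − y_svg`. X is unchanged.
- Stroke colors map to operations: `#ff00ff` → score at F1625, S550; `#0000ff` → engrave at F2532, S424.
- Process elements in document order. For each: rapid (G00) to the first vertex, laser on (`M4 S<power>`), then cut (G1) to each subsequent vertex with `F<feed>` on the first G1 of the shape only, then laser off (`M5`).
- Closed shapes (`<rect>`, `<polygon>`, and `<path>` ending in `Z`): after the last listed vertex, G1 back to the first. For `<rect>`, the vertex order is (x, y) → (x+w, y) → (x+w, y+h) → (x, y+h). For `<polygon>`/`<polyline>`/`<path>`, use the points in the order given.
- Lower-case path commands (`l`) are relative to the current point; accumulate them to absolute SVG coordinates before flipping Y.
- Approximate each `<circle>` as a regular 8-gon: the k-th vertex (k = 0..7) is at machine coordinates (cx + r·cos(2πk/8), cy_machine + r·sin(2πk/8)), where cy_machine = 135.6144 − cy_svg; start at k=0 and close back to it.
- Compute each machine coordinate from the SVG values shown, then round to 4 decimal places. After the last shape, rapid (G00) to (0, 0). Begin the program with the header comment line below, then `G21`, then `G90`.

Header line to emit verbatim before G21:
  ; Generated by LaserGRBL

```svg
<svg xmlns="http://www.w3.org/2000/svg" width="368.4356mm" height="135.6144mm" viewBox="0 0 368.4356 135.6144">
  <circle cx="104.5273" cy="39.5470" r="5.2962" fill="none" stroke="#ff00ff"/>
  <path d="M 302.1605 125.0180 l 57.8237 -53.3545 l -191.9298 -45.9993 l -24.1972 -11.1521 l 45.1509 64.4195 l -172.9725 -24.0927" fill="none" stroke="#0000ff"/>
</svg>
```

; Generated by LaserGRBL
G21
G90
G00 X109.8235 Y96.0674
M4 S550
G1 X108.2723 Y99.8124 F1625
G1 X104.5273 Y101.3636
G1 X100.7823 Y99.8124
G1 X99.2311 Y96.0674
G1 X100.7823 Y92.3224
G1 X104.5273 Y90.7712
G1 X108.2723 Y92.3224
G1 X109.8235 Y96.0674
M5
G00 X302.1605 Y10.5964
M4 S424
G1 X359.9842 Y63.9509 F2532
G1 X168.0544 Y109.9502
G1 X143.8572 Y121.1023
G1 X189.0081 Y56.6828
G1 X16.0356 Y80.7755
M5
G00 X0.0000 Y0.0000

viewBox `0 0 368.4356 135.6144` with mm width/height → 1 unit = 1 mm. Flip: y_m = 135.6144 − y_svg.

**Shape 1** — `<circle>` circle, stroke `#ff00ff` → score (S550, F1625). Machine vertices: (109.8235,96.0674) → (108.2723,99.8124) → (104.5273,101.3636) → (100.7823,99.8124) → (99.2311,96.0674) → (100.7823,92.3224) → (104.5273,90.7712) → (108.2723,92.3224) → (109.8235,96.0674). Closed: final G1 returns to the first vertex.

**Shape 2** — `<path>` open polyline, stroke `#0000ff` → engrave (S424, F2532). Machine vertices: (302.1605,10.5964) → (359.9842,63.9509) → (168.0544,109.9502) → (143.8572,121.1023) → (189.0081,56.6828) → (16.0356,80.7755). Open path.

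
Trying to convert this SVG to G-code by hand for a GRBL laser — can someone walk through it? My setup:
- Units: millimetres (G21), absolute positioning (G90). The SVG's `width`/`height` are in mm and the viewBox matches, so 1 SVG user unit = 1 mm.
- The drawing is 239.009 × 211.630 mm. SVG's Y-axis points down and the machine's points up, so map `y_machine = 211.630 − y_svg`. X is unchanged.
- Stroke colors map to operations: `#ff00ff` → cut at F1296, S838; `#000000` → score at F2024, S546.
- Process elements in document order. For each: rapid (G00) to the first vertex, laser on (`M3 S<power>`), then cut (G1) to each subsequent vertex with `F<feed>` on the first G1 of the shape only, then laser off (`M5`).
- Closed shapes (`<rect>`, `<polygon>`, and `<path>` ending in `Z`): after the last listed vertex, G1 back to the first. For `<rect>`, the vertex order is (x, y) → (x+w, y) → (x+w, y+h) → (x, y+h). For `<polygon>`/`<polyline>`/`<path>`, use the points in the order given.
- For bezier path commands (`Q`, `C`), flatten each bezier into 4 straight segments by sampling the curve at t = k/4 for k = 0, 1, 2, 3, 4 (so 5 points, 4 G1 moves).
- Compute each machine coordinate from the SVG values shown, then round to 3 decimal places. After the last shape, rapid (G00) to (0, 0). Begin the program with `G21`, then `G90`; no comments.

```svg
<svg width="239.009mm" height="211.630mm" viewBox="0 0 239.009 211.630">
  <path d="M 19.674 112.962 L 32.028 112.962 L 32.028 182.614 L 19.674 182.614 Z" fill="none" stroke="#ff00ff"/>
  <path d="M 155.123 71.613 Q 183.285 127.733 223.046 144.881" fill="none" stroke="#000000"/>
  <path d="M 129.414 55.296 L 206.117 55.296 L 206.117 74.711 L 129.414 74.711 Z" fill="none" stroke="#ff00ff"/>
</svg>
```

G21
G90
G00 X19.674 Y98.668
M3 S838
G1 X32.028 Y98.668 F1296
G1 X32.028 Y29.016
G1 X19.674 Y29.016
G1 X19.674 Y98.668
M5
G00 X155.123 Y140.017
M3 S546
G1 X169.929 Y114.393 F2024
G1 X186.185 Y93.640
G1 X203.890 Y77.759
G1 X223.046 Y66.749
M5
G00 X129.414 Y156.334
M3 S838
G1 X206.117 Y156.334 F1296
G1 X206.117 Y136.919
G1 X129.414 Y136.919
G1 X129.414 Y156.334
M5
G00 X0.000 Y0.000

Since the viewBox matches the mm dimensions, user units are millimetres directly. The only transform is the Y-flip y_m = 211.630 − y_svg.

Shape 1 is a rectangle drawn with `<path>`. Its stroke #ff00ff means cut at S838, F1296. After flipping Y the toolpath is (19.674,98.668) → (32.028,98.668) → (32.028,29.016) → (19.674,29.016) → (19.674,98.668), returning to the start.

Shape 2 is a quadratic bezier drawn with `<path>`. Its stroke #000000 means score at S546, F2024. After flipping Y the toolpath is (155.123,140.017) → (169.929,114.393) → (186.185,93.640) → (203.890,77.759) → (223.046,66.749).

Shape 3 is a rectangle drawn with `<path>`. Its stroke #ff00ff means cut at S838, F1296. After flipping Y the toolpath is (129.414,156.334) → (206.117,156.334) → (206.117,136.919) → (129.414,136.919) → (129.414,156.334), returning to the start.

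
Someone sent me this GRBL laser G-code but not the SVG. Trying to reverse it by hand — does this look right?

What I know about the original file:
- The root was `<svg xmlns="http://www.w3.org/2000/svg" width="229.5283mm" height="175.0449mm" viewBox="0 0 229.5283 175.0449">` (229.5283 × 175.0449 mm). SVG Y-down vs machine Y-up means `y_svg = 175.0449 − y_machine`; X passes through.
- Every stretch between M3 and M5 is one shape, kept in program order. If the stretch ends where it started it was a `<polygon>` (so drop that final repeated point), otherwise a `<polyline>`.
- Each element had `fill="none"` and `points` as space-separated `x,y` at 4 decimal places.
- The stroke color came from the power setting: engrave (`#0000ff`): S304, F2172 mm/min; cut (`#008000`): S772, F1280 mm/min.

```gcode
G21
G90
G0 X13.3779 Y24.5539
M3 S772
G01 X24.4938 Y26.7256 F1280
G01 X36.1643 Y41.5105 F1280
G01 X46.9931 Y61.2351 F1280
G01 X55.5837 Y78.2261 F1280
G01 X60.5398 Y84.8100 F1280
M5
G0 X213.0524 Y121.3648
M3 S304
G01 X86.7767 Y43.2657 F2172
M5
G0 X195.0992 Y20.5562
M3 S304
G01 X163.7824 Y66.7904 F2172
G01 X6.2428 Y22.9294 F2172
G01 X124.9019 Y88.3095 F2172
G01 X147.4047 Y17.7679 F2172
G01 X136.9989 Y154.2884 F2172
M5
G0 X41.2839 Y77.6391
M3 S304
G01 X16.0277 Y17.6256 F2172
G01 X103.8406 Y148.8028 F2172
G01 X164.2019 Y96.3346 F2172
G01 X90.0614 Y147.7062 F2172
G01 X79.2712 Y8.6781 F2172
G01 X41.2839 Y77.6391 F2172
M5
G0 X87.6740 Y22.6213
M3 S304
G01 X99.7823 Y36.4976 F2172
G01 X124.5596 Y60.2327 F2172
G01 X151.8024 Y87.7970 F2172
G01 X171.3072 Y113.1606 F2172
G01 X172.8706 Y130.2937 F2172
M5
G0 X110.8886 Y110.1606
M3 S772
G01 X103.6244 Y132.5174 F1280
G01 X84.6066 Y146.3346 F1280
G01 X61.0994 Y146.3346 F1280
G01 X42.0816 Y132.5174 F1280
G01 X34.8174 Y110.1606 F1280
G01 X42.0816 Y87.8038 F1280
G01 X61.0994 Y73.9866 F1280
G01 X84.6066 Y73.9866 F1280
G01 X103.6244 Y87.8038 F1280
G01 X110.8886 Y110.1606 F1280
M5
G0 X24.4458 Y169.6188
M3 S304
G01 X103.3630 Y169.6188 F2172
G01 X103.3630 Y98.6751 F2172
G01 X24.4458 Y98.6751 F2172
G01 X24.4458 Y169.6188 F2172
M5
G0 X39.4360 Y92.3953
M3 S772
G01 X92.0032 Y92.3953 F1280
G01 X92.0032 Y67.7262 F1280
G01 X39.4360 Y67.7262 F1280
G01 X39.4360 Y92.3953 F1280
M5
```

<svg xmlns="http://www.w3.org/2000/svg" width="229.5283mm" height="175.0449mm" viewBox="0 0 229.5283 175.0449">
  <polyline points="13.3779,150.4910 24.4938,148.3193 36.1643,133.5344 46.9931,113.8098 55.5837,96.8188 60.5398,90.2349" fill="none" stroke="#008000"/>
  <polyline points="213.0524,53.6801 86.7767,131.7792" fill="none" stroke="#0000ff"/>
  <polyline points="195.0992,154.4887 163.7824,108.2545 6.2428,152.1155 124.9019,86.7354 147.4047,157.2770 136.9989,20.7565" fill="none" stroke="#0000ff"/>
  <polygon points="41.2839,97.4058 16.0277,157.4193 103.8406,26.2421 164.2019,78.7103 90.0614,27.3387 79.2712,166.3668" fill="none" stroke="#0000ff"/>
  <polyline points="87.6740,152.4236 99.7823,138.5473 124.5596,114.8122 151.8024,87.2479 171.3072,61.8843 172.8706,44.7512" fill="none" stroke="#0000ff"/>
  <polygon points="110.8886,64.8843 103.6244,42.5275 84.6066,28.7103 61.0994,28.7103 42.0816,42.5275 34.8174,64.8843 42.0816,87.2411 61.0994,101.0583 84.6066,101.0583 103.6244,87.2411" fill="none" stroke="#008000"/>
  <polygon points="24.4458,5.4261 103.3630,5.4261 103.3630,76.3698 24.4458,76.3698" fill="none" stroke="#0000ff"/>
  <polygon points="39.4360,82.6496 92.0032,82.6496 92.0032,107.3187 39.4360,107.3187" fill="none" stroke="#008000"/>
</svg>

y_svg = 175.0449 − y_m.

[1] S772→`#008000` (cut); open run; points: 13.3779,150.4910 24.4938,148.3193 36.1643,133.5344 46.9931,113.8098 55.5837,96.8188 60.5398,90.2349

[2] S304→`#0000ff` (engrave); open run; points: 213.0524,53.6801 86.7767,131.7792

[3] S304→`#0000ff` (engrave); open run; points: 195.0992,154.4887 163.7824,108.2545 6.2428,152.1155 124.9019,86.7354 147.4047,157.2770 136.9989,20.7565

[4] S304→`#0000ff` (engrave); closed run; points: 41.2839,97.4058 16.0277,157.4193 103.8406,26.2421 164.2019,78.7103 90.0614,27.3387 79.2712,166.3668

[5] S304→`#0000ff` (engrave); open run; points: 87.6740,152.4236 99.7823,138.5473 124.5596,114.8122 151.8024,87.2479 171.3072,61.8843 172.8706,44.7512

[6] S772→`#008000` (cut); closed run; points: 110.8886,64.8843 103.6244,42.5275 84.6066,28.7103 61.0994,28.7103 42.0816,42.5275 34.8174,64.8843 42.0816,87.2411 61.0994,101.0583 84.6066,101.0583 103.6244,87.2411

[7] S304→`#0000ff` (engrave); closed run; points: 24.4458,5.4261 103.3630,5.4261 103.3630,76.3698 24.4458,76.3698

[8] S772→`#008000` (cut); closed run; points: 39.4360,82.6496 92.0032,82.6496 92.0032,107.3187 39.4360,107.3187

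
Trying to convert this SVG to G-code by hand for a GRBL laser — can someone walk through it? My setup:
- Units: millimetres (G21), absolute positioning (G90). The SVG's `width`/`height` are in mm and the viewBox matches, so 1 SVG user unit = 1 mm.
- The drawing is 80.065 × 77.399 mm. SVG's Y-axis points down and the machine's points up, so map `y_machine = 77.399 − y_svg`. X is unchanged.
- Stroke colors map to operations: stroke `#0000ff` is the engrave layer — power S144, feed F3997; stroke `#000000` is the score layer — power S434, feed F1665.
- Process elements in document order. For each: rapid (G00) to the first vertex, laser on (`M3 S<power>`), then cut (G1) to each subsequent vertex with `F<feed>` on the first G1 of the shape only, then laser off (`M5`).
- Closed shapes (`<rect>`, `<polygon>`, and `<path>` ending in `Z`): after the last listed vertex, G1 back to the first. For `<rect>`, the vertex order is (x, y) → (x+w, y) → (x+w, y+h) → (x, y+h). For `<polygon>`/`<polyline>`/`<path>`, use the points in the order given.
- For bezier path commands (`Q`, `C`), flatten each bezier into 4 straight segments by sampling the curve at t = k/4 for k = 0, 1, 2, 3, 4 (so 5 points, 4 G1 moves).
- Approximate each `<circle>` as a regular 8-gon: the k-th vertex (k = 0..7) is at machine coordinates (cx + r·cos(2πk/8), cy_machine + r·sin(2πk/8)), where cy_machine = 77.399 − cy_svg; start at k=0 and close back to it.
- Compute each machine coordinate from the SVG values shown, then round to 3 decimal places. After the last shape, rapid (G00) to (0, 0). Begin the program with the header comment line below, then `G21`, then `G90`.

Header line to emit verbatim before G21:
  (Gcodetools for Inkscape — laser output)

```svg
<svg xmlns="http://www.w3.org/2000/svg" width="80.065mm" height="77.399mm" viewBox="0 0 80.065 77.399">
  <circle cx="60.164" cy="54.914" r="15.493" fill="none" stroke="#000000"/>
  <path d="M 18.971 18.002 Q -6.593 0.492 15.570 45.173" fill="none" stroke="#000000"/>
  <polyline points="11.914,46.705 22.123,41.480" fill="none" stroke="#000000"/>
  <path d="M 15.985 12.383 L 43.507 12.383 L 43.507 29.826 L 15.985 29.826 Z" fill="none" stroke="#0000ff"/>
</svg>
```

(Gcodetools for Inkscape — laser output)
G21
G90
G00 X75.657 Y22.485
M3 S434
G1 X71.119 Y33.440 F1665
G1 X60.164 Y37.978
G1 X49.209 Y33.440
G1 X44.671 Y22.485
G1 X49.209 Y11.530
G1 X60.164 Y6.992
G1 X71.119 Y11.530
G1 X75.657 Y22.485
M5
G00 X18.971 Y59.397
M3 S434
G1 X9.172 Y64.265 F1665
G1 X5.339 Y61.359
G1 X7.471 Y50.680
G1 X15.570 Y32.226
M5
G00 X11.914 Y30.694
M3 S434
G1 X22.123 Y35.919 F1665
M5
G00 X15.985 Y65.016
M3 S144
G1 X43.507 Y65.016 F3997
G1 X43.507 Y47.573
G1 X15.985 Y47.573
G1 X15.985 Y65.016
M5
G00 X0.000 Y0.000

Since the viewBox matches the mm dimensions, user units are millimetres directly. The only transform is the Y-flip y_m = 77.399 − y_svg.

Shape 1 is a circle drawn with `<circle>`. Its stroke #000000 means score at S434, F1665. After flipping Y the toolpath is (75.657,22.485) → (71.119,33.440) → (60.164,37.978) → (49.209,33.440) → (44.671,22.485) → (49.209,11.530) → (60.164,6.992) → (71.119,11.530) → (75.657,22.485), returning to the start.

Shape 2 is a quadratic bezier drawn with `<path>`. Its stroke #000000 means score at S434, F1665. After flipping Y the toolpath is (18.971,59.397) → (9.172,64.265) → (5.339,61.359) → (7.471,50.680) → (15.570,32.226).

Shape 3 is a line segment drawn with `<polyline>`. Its stroke #000000 means score at S434, F1665. After flipping Y the toolpath is (11.914,30.694) → (22.123,35.919).

Shape 4 is a rectangle drawn with `<path>`. Its stroke #0000ff means engrave at S144, F3997. After flipping Y the toolpath is (15.985,65.016) → (43.507,65.016) → (43.507,47.573) → (15.985,47.573) → (15.985,65.016), returning to the start.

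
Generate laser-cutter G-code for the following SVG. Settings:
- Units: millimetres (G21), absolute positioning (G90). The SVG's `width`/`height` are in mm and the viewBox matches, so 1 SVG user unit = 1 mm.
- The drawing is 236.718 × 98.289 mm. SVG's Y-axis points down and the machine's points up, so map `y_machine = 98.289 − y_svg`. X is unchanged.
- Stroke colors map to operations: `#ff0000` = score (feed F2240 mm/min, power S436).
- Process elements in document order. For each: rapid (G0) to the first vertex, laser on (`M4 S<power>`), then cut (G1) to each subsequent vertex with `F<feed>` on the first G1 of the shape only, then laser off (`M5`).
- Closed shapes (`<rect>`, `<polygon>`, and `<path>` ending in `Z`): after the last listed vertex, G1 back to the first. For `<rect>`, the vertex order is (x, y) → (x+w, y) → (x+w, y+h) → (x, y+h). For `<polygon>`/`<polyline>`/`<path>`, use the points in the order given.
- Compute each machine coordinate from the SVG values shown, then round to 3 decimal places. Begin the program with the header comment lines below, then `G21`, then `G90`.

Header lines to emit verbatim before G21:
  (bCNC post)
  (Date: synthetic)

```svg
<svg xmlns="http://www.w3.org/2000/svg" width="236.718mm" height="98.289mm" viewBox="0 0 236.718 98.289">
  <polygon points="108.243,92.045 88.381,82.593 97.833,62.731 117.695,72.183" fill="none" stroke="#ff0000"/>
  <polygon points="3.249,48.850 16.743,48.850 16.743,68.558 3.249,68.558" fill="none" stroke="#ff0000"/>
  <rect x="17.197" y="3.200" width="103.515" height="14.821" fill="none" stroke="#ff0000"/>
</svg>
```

1 u = 1 mm; y_m = 98.289 − y.

[1] `<polygon>` regular polygon, #ff0000→score S436 F2240: (108.243,6.244) → (88.381,15.696) → (97.833,35.558) → (117.695,26.106) → (108.243,6.244) (closed)

[2] `<polygon>` rectangle, #ff0000→score S436 F2240: (3.249,49.439) → (16.743,49.439) → (16.743,29.731) → (3.249,29.731) → (3.249,49.439) (closed)

[3] `<rect>` rectangle, #ff0000→score S436 F2240: (17.197,95.089) → (120.712,95.089) → (120.712,80.268) → (17.197,80.268) → (17.197,95.089) (closed)

(bCNC post)
(Date: synthetic)
G21
G90
G0 X108.243 Y6.244
M4 S436
G1 X88.381 Y15.696 F2240
G1 X97.833 Y35.558
G1 X117.695 Y26.106
G1 X108.243 Y6.244
M5
G0 X3.249 Y49.439
M4 S436
G1 X16.743 Y49.439 F2240
G1 X16.743 Y29.731
G1 X3.249 Y29.731
G1 X3.249 Y49.439
M5
G0 X17.197 Y95.089
M4 S436
G1 X120.712 Y95.089 F2240
G1 X120.712 Y80.268
G1 X17.197 Y80.268
G1 X17.197 Y95.089
M5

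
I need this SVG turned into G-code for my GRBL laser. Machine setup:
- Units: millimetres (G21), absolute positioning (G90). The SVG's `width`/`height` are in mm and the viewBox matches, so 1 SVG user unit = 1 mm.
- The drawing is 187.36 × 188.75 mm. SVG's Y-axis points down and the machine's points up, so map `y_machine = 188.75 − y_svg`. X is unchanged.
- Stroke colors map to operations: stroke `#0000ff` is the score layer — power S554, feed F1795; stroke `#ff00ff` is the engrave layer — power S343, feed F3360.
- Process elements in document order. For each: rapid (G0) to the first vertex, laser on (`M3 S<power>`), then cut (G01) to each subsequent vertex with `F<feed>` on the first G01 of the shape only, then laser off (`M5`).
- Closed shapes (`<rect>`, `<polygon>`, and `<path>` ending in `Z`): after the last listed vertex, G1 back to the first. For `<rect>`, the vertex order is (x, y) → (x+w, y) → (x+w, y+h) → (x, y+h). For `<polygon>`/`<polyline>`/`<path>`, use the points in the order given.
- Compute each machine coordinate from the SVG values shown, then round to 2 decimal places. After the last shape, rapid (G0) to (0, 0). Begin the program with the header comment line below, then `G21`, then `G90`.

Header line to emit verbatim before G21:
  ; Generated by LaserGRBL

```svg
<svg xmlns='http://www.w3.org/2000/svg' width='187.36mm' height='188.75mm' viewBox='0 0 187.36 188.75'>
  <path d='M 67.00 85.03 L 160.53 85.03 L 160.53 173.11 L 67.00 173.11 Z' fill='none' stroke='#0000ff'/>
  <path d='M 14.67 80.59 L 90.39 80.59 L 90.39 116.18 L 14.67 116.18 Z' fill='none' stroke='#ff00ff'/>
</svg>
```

; Generated by LaserGRBL
G21
G90
G0 X67.00 Y103.72
M3 S554
G01 X160.53 Y103.72 F1795
G01 X160.53 Y15.64
G01 X67.00 Y15.64
G01 X67.00 Y103.72
M5
G0 X14.67 Y108.16
M3 S343
G01 X90.39 Y108.16 F3360
G01 X90.39 Y72.57
G01 X14.67 Y72.57
G01 X14.67 Y108.16
M5
G0 X0.00 Y0.00

1 u = 1 mm; y_m = 188.75 − y.

[1] `<path>` rectangle, #0000ff→score S554 F1795: (67.00,103.72) → (160.53,103.72) → (160.53,15.64) → (67.00,15.64) → (67.00,103.72) (closed)

[2] `<path>` rectangle, #ff00ff→engrave S343 F3360: (14.67,108.16) → (90.39,108.16) → (90.39,72.57) → (14.67,72.57) → (14.67,108.16) (closed)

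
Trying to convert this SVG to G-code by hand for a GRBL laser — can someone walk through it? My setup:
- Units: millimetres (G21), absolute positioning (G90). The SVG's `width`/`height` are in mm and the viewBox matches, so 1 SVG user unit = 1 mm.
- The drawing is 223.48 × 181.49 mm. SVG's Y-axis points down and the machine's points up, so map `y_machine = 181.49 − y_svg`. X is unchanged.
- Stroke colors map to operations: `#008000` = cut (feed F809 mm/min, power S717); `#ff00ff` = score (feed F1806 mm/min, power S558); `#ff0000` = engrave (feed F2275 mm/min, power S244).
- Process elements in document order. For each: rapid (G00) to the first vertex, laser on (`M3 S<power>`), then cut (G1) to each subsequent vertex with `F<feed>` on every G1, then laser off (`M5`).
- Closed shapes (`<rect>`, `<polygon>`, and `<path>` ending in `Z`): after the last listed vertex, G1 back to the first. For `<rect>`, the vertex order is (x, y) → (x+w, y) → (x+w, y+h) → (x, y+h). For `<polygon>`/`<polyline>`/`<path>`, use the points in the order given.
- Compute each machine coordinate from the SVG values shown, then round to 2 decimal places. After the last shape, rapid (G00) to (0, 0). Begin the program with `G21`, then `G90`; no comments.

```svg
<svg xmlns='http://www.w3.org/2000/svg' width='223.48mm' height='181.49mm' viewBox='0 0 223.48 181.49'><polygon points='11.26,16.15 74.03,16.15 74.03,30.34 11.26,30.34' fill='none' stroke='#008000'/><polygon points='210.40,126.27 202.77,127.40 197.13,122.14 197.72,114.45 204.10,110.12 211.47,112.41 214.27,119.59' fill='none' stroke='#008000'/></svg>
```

viewBox `0 0 223.48 181.49` with mm width/height → 1 unit = 1 mm. Flip: y_m = 181.49 − y_svg.

**Shape 1** — `<polygon>` rectangle, stroke `#008000` → cut (S717, F809). Machine vertices: (11.26,165.34) → (74.03,165.34) → (74.03,151.15) → (11.26,151.15) → (11.26,165.34). Closed: final G1 returns to the first vertex.

**Shape 2** — `<polygon>` regular polygon, stroke `#008000` → cut (S717, F809). Machine vertices: (210.40,55.22) → (202.77,54.09) → (197.13,59.35) → (197.72,67.04) → (204.10,71.37) → (211.47,69.08) → (214.27,61.90) → (210.40,55.22). Closed: final G1 returns to the first vertex.

G21
G90
G00 X11.26 Y165.34
M3 S717
G1 X74.03 Y165.34 F809
G1 X74.03 Y151.15 F809
G1 X11.26 Y151.15 F809
G1 X11.26 Y165.34 F809
M5
G00 X210.40 Y55.22
M3 S717
G1 X202.77 Y54.09 F809
G1 X197.13 Y59.35 F809
G1 X197.72 Y67.04 F809
G1 X204.10 Y71.37 F809
G1 X211.47 Y69.08 F809
G1 X214.27 Y61.90 F809
G1 X210.40 Y55.22 F809
M5
G00 X0.00 Y0.00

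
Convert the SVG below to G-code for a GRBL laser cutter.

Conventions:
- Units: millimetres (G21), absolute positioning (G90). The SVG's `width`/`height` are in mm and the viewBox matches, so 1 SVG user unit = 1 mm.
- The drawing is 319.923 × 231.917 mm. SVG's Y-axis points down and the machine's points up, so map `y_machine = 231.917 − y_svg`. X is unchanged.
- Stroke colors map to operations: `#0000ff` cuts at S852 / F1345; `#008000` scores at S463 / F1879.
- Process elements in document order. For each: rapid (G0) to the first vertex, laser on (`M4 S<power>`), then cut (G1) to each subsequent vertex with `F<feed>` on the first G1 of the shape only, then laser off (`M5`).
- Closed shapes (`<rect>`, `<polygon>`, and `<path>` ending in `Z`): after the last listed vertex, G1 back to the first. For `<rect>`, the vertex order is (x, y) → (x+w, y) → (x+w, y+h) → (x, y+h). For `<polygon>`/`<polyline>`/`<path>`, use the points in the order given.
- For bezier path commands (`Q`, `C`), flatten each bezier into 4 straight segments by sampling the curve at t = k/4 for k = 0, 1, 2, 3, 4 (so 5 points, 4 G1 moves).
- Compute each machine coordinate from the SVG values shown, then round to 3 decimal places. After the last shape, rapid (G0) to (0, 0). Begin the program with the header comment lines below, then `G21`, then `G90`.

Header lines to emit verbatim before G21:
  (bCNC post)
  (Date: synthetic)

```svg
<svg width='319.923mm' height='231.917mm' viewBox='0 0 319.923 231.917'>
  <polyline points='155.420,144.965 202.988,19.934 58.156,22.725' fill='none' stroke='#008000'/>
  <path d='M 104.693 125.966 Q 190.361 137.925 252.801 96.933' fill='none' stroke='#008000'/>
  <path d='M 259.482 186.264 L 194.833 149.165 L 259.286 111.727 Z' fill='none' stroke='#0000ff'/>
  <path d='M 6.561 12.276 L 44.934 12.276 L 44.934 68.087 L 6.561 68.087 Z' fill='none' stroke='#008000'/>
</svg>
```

(bCNC post)
(Date: synthetic)
G21
G90
G0 X155.420 Y86.952
M4 S463
G1 X202.988 Y211.983 F1879
G1 X58.156 Y209.192
M5
G0 X104.693 Y105.951
M4 S463
G1 X146.075 Y103.281 F1879
G1 X184.554 Y107.230
G1 X220.129 Y117.797
G1 X252.801 Y134.984
M5
G0 X259.482 Y45.653
M4 S852
G1 X194.833 Y82.752 F1345
G1 X259.286 Y120.190
G1 X259.482 Y45.653
M5
G0 X6.561 Y219.641
M4 S463
G1 X44.934 Y219.641 F1879
G1 X44.934 Y163.830
G1 X6.561 Y163.830
G1 X6.561 Y219.641
M5
G0 X0.000 Y0.000

1 u = 1 mm; y_m = 231.917 − y.

[1] `<polyline>` open polyline, #008000→score S463 F1879: (155.420,86.952) → (202.988,211.983) → (58.156,209.192)

[2] `<path>` quadratic bezier, #008000→score S463 F1879: (104.693,105.951) → (146.075,103.281) → (184.554,107.230) → (220.129,117.797) → (252.801,134.984)

[3] `<path>` regular polygon, #0000ff→cut S852 F1345: (259.482,45.653) → (194.833,82.752) → (259.286,120.190) → (259.482,45.653) (closed)

[4] `<path>` rectangle, #008000→score S463 F1879: (6.561,219.641) → (44.934,219.641) → (44.934,163.830) → (6.561,163.830) → (6.561,219.641) (closed)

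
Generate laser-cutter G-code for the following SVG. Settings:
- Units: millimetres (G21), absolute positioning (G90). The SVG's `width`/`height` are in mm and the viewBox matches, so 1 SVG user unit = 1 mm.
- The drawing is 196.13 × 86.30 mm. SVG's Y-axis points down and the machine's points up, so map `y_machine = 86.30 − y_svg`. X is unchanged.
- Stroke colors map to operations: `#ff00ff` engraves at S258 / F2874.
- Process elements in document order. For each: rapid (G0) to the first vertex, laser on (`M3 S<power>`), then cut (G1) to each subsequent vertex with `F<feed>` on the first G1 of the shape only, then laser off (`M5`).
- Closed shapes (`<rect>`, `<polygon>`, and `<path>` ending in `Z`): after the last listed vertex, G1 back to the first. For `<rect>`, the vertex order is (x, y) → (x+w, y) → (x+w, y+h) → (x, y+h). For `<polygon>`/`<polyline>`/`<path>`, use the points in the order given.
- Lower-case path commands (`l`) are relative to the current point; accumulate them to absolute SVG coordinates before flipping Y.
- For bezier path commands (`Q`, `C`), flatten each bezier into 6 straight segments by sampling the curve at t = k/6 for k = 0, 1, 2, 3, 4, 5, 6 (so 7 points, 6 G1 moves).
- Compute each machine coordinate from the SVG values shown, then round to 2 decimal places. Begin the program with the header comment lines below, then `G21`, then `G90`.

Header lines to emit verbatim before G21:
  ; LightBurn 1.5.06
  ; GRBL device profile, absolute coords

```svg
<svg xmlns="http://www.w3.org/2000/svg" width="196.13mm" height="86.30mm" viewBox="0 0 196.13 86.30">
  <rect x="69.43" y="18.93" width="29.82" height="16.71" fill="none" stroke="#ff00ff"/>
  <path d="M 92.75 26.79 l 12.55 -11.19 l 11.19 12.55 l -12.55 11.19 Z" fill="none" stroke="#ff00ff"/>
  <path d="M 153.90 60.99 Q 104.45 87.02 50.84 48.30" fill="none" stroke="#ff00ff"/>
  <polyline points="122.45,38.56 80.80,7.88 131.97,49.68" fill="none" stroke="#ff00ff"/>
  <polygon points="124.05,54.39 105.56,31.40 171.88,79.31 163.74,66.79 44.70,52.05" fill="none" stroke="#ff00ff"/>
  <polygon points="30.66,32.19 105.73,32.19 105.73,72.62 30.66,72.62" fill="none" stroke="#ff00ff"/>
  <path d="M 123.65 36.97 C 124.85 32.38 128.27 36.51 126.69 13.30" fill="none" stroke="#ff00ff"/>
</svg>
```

; LightBurn 1.5.06
; GRBL device profile, absolute coords
G21
G90
G0 X69.43 Y67.37
M3 S258
G1 X99.25 Y67.37 F2874
G1 X99.25 Y50.66
G1 X69.43 Y50.66
G1 X69.43 Y67.37
M5
G0 X92.75 Y59.51
M3 S258
G1 X105.30 Y70.70 F2874
G1 X116.49 Y58.15
G1 X103.94 Y46.96
G1 X92.75 Y59.51
M5
G0 X153.90 Y25.31
M3 S258
G1 X137.30 Y18.43 F2874
G1 X120.47 Y15.15
G1 X103.41 Y15.47
G1 X86.12 Y19.38
G1 X68.59 Y26.89
G1 X50.84 Y38.00
M5
G0 X122.45 Y47.74
M3 S258
G1 X80.80 Y78.42 F2874
G1 X131.97 Y36.62
M5
G0 X124.05 Y31.91
M3 S258
G1 X105.56 Y54.90 F2874
G1 X171.88 Y6.99
G1 X163.74 Y19.51
G1 X44.70 Y34.25
G1 X124.05 Y31.91
M5
G0 X30.66 Y54.11
M3 S258
G1 X105.73 Y54.11 F2874
G1 X105.73 Y13.68
G1 X30.66 Y13.68
G1 X30.66 Y54.11
M5
G0 X123.65 Y49.33
M3 S258
G1 X124.40 Y51.07 F2874
G1 X125.32 Y52.35
G1 X126.21 Y54.18
G1 X126.87 Y57.57
G1 X127.10 Y63.51
G1 X126.69 Y73.00
M5

Since the viewBox matches the mm dimensions, user units are millimetres directly. The only transform is the Y-flip y_m = 86.30 − y_svg.

Shape 1 is a rectangle drawn with `<rect>`. Its stroke #ff00ff means engrave at S258, F2874. After flipping Y the toolpath is (69.43,67.37) → (99.25,67.37) → (99.25,50.66) → (69.43,50.66) → (69.43,67.37), returning to the start.

Shape 2 is a regular polygon drawn with `<path>`. Its stroke #ff00ff means engrave at S258, F2874. After flipping Y the toolpath is (92.75,59.51) → (105.30,70.70) → (116.49,58.15) → (103.94,46.96) → (92.75,59.51), returning to the start.

Shape 3 is a quadratic bezier drawn with `<path>`. Its stroke #ff00ff means engrave at S258, F2874. After flipping Y the toolpath is (153.90,25.31) → (137.30,18.43) → (120.47,15.15) → (103.41,15.47) → (86.12,19.38) → (68.59,26.89) → (50.84,38.00).

Shape 4 is a open polyline drawn with `<polyline>`. Its stroke #ff00ff means engrave at S258, F2874. After flipping Y the toolpath is (122.45,47.74) → (80.80,78.42) → (131.97,36.62).

Shape 5 is a closed polygon drawn with `<polygon>`. Its stroke #ff00ff means engrave at S258, F2874. After flipping Y the toolpath is (124.05,31.91) → (105.56,54.90) → (171.88,6.99) → (163.74,19.51) → (44.70,34.25) → (124.05,31.91), returning to the start.

Shape 6 is a rectangle drawn with `<polygon>`. Its stroke #ff00ff means engrave at S258, F2874. After flipping Y the toolpath is (30.66,54.11) → (105.73,54.11) → (105.73,13.68) → (30.66,13.68) → (30.66,54.11), returning to the start.

Shape 7 is a cubic bezier drawn with `<path>`. Its stroke #ff00ff means engrave at S258, F2874. After flipping Y the toolpath is (123.65,49.33) → (124.40,51.07) → (125.32,52.35) → (126.21,54.18) → (126.87,57.57) → (127.10,63.51) → (126.69,73.00).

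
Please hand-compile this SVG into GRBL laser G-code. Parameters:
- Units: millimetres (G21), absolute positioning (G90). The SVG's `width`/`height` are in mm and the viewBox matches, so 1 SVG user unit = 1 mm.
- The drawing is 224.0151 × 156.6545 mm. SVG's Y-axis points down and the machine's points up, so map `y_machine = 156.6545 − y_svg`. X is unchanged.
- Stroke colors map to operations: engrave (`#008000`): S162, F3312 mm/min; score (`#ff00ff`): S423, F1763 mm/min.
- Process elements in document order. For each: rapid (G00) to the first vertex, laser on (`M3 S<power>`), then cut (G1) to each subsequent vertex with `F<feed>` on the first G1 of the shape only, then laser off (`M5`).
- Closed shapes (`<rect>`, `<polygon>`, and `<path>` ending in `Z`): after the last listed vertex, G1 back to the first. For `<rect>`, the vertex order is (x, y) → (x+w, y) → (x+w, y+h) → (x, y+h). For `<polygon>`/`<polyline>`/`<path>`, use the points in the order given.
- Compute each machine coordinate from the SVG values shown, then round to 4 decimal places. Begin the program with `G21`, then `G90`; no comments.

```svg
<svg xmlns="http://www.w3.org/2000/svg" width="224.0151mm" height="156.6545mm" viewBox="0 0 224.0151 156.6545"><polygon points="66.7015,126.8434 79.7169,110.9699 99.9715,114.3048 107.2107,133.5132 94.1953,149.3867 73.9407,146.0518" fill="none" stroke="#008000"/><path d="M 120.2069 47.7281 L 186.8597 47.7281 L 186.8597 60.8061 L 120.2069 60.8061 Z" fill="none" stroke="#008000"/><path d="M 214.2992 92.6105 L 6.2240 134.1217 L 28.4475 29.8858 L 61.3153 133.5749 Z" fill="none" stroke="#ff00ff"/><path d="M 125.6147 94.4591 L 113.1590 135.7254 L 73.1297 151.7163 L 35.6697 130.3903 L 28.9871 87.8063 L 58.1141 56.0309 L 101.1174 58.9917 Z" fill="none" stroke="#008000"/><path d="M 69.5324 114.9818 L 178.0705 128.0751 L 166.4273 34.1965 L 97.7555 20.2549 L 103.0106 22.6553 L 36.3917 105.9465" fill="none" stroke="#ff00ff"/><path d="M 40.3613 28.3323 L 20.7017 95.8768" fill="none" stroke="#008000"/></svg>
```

G21
G90
G00 X66.7015 Y29.8111
M3 S162
G1 X79.7169 Y45.6846 F3312
G1 X99.9715 Y42.3497
G1 X107.2107 Y23.1413
G1 X94.1953 Y7.2678
G1 X73.9407 Y10.6027
G1 X66.7015 Y29.8111
M5
G00 X120.2069 Y108.9264
M3 S162
G1 X186.8597 Y108.9264 F3312
G1 X186.8597 Y95.8484
G1 X120.2069 Y95.8484
G1 X120.2069 Y108.9264
M5
G00 X214.2992 Y64.0440
M3 S423
G1 X6.2240 Y22.5328 F1763
G1 X28.4475 Y126.7687
G1 X61.3153 Y23.0796
G1 X214.2992 Y64.0440
M5
G00 X125.6147 Y62.1954
M3 S162
G1 X113.1590 Y20.9291 F3312
G1 X73.1297 Y4.9382
G1 X35.6697 Y26.2642
G1 X28.9871 Y68.8482
G1 X58.1141 Y100.6236
G1 X101.1174 Y97.6628
G1 X125.6147 Y62.1954
M5
G00 X69.5324 Y41.6727
M3 S423
G1 X178.0705 Y28.5794 F1763
G1 X166.4273 Y122.4580
G1 X97.7555 Y136.3996
G1 X103.0106 Y133.9992
G1 X36.3917 Y50.7080
M5
G00 X40.3613 Y128.3222
M3 S162
G1 X20.7017 Y60.7777 F3312
M5

1 u = 1 mm; y_m = 156.6545 − y.

[1] `<polygon>` regular polygon, #008000→engrave S162 F3312: (66.7015,29.8111) → (79.7169,45.6846) → (99.9715,42.3497) → (107.2107,23.1413) → (94.1953,7.2678) → (73.9407,10.6027) → (66.7015,29.8111) (closed)

[2] `<path>` rectangle, #008000→engrave S162 F3312: (120.2069,108.9264) → (186.8597,108.9264) → (186.8597,95.8484) → (120.2069,95.8484) → (120.2069,108.9264) (closed)

[3] `<path>` closed polygon, #ff00ff→score S423 F1763: (214.2992,64.0440) → (6.2240,22.5328) → (28.4475,126.7687) → (61.3153,23.0796) → (214.2992,64.0440) (closed)

[4] `<path>` regular polygon, #008000→engrave S162 F3312: (125.6147,62.1954) → (113.1590,20.9291) → (73.1297,4.9382) → (35.6697,26.2642) → (28.9871,68.8482) → (58.1141,100.6236) → (101.1174,97.6628) → (125.6147,62.1954) (closed)

[5] `<path>` open polyline, #ff00ff→score S423 F1763: (69.5324,41.6727) → (178.0705,28.5794) → (166.4273,122.4580) → (97.7555,136.3996) → (103.0106,133.9992) → (36.3917,50.7080)

[6] `<path>` line segment, #008000→engrave S162 F3312: (40.3613,128.3222) → (20.7017,60.7777)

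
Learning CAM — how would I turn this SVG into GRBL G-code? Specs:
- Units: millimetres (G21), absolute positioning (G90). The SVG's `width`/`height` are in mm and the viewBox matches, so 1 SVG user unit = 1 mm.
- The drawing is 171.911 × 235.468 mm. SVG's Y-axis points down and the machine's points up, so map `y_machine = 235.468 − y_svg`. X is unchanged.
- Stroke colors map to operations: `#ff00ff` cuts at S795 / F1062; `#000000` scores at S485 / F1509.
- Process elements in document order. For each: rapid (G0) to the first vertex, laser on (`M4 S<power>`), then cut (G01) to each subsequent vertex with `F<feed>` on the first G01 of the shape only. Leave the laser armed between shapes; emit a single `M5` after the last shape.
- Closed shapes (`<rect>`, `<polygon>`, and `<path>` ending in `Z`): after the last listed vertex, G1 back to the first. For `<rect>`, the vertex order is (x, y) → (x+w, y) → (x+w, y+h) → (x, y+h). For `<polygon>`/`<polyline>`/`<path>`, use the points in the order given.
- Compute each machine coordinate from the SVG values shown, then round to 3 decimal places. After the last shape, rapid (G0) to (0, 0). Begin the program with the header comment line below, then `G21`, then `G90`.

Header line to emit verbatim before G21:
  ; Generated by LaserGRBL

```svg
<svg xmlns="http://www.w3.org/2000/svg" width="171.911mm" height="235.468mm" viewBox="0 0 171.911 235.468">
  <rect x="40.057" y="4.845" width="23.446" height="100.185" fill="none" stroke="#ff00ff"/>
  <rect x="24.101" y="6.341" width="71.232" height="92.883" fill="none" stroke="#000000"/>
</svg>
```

; Generated by LaserGRBL
G21
G90
G0 X40.057 Y230.623
M4 S795
G01 X63.503 Y230.623 F1062
G01 X63.503 Y130.438
G01 X40.057 Y130.438
G01 X40.057 Y230.623
G0 X24.101 Y229.127
M4 S485
G01 X95.333 Y229.127 F1509
G01 X95.333 Y136.244
G01 X24.101 Y136.244
G01 X24.101 Y229.127
M5
G0 X0.000 Y0.000

Since the viewBox matches the mm dimensions, user units are millimetres directly. The only transform is the Y-flip y_m = 235.468 − y_svg.

Shape 1 is a rectangle drawn with `<rect>`. Its stroke #ff00ff means cut at S795, F1062. After flipping Y the toolpath is (40.057,230.623) → (63.503,230.623) → (63.503,130.438) → (40.057,130.438) → (40.057,230.623), returning to the start.

Shape 2 is a rectangle drawn with `<rect>`. Its stroke #000000 means score at S485, F1509. After flipping Y the toolpath is (24.101,229.127) → (95.333,229.127) → (95.333,136.244) → (24.101,136.244) → (24.101,229.127), returning to the start.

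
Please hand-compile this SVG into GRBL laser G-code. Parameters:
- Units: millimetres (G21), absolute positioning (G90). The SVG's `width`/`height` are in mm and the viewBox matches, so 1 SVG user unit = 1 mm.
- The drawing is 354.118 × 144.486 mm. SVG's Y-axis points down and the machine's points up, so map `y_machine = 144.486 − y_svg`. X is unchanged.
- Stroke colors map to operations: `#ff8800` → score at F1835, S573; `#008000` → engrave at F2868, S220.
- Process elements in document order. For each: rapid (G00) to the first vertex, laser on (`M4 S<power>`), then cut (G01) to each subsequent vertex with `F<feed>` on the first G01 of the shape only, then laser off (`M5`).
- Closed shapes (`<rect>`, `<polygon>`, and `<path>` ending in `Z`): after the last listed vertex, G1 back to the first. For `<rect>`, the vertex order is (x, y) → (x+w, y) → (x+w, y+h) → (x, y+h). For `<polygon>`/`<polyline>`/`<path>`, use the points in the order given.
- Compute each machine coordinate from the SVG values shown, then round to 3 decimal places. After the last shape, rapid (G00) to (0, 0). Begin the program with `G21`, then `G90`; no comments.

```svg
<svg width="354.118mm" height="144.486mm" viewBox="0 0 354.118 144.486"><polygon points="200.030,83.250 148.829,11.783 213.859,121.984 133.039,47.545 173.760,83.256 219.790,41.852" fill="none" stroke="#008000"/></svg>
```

G21
G90
G00 X200.030 Y61.236
M4 S220
G01 X148.829 Y132.703 F2868
G01 X213.859 Y22.502
G01 X133.039 Y96.941
G01 X173.760 Y61.230
G01 X219.790 Y102.634
G01 X200.030 Y61.236
M5
G00 X0.000 Y0.000

Since the viewBox matches the mm dimensions, user units are millimetres directly. The only transform is the Y-flip y_m = 144.486 − y_svg.

Shape 1 is a closed polygon drawn with `<polygon>`. Its stroke #008000 means engrave at S220, F2868. After flipping Y the toolpath is (200.030,61.236) → (148.829,132.703) → (213.859,22.502) → (133.039,96.941) → (173.760,61.230) → (219.790,102.634) → (200.030,61.236), returning to the start.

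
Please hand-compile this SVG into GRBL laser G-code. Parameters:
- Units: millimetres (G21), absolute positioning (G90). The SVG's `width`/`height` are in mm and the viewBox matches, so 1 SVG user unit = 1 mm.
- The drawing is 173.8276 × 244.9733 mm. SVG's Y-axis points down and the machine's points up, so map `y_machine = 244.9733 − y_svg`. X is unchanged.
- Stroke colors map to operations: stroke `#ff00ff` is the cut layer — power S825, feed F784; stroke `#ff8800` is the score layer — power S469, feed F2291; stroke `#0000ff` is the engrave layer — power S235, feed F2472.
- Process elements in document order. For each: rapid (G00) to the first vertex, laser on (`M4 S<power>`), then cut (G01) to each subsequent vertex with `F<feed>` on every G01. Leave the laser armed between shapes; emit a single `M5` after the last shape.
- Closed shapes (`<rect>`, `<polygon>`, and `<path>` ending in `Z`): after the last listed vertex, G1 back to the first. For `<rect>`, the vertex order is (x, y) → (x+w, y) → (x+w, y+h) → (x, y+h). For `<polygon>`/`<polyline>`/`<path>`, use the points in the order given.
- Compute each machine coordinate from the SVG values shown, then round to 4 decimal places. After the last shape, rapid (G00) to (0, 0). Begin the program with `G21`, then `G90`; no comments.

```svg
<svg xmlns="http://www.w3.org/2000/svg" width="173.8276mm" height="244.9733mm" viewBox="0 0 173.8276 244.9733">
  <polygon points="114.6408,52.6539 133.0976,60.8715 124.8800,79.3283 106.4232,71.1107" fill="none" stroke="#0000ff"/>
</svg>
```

1 u = 1 mm; y_m = 244.9733 − y.

[1] `<polygon>` regular polygon, #0000ff→engrave S235 F2472: (114.6408,192.3194) → (133.0976,184.1018) → (124.8800,165.6450) → (106.4232,173.8626) → (114.6408,192.3194) (closed)

G21
G90
G00 X114.6408 Y192.3194
M4 S235
G01 X133.0976 Y184.1018 F2472
G01 X124.8800 Y165.6450 F2472
G01 X106.4232 Y173.8626 F2472
G01 X114.6408 Y192.3194 F2472
M5
G00 X0.0000 Y0.0000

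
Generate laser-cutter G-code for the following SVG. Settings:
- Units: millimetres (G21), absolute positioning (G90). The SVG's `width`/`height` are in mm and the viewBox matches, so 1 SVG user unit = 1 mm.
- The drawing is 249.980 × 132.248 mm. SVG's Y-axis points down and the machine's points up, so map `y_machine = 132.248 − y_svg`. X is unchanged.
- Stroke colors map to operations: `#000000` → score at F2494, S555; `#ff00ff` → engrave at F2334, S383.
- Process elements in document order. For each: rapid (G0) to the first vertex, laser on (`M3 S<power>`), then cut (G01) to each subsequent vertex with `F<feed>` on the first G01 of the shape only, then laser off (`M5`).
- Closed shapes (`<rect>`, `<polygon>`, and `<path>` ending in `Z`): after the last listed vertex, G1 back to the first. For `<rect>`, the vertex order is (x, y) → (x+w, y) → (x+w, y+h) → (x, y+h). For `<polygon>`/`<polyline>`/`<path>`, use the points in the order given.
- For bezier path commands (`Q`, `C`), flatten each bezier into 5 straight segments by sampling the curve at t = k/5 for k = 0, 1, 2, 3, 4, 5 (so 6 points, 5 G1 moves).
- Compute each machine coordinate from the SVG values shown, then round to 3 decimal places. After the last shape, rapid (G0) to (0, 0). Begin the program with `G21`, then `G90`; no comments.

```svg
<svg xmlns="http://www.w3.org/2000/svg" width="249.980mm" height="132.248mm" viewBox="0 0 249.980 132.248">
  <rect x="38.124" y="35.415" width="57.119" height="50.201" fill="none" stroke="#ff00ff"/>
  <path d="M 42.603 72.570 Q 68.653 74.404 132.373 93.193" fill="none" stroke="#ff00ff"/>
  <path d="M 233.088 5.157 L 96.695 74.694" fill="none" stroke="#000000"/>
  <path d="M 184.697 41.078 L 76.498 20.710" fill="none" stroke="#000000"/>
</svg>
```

viewBox `0 0 249.980 132.248` with mm width/height → 1 unit = 1 mm. Flip: y_m = 132.248 − y_svg.

**Shape 1** — `<rect>` rectangle, stroke `#ff00ff` → engrave (S383, F2334). Machine vertices: (38.124,96.833) → (95.243,96.833) → (95.243,46.632) → (38.124,46.632) → (38.124,96.833). Closed: final G1 returns to the first vertex.

**Shape 2** — `<path>` quadratic bezier, stroke `#ff00ff` → engrave (S383, F2334). Control points (SVG): P0=(42.603,72.570), P1=(68.653,74.404), P2=(132.373,93.193); sampled at t=k/5. Machine vertices: (42.603,59.678) → (54.530,58.266) → (69.470,55.498) → (87.424,51.373) → (108.392,45.892) → (132.373,39.055). Open path.

**Shape 3** — `<path>` line segment, stroke `#000000` → score (S555, F2494). Machine vertices: (233.088,127.091) → (96.695,57.554). Open path.

**Shape 4** — `<path>` line segment, stroke `#000000` → score (S555, F2494). Machine vertices: (184.697,91.170) → (76.498,111.538). Open path.

G21
G90
G0 X38.124 Y96.833
M3 S383
G01 X95.243 Y96.833 F2334
G01 X95.243 Y46.632
G01 X38.124 Y46.632
G01 X38.124 Y96.833
M5
G0 X42.603 Y59.678
M3 S383
G01 X54.530 Y58.266 F2334
G01 X69.470 Y55.498
G01 X87.424 Y51.373
G01 X108.392 Y45.892
G01 X132.373 Y39.055
M5
G0 X233.088 Y127.091
M3 S555
G01 X96.695 Y57.554 F2494
M5
G0 X184.697 Y91.170
M3 S555
G01 X76.498 Y111.538 F2494
M5
G0 X0.000 Y0.000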